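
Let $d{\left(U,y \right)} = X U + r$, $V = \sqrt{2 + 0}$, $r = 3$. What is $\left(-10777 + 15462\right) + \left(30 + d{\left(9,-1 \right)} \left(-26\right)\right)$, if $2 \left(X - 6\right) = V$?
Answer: $3233 - 117 \sqrt{2} \approx 3067.5$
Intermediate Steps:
$V = \sqrt{2} \approx 1.4142$
$X = 6 + \frac{\sqrt{2}}{2} \approx 6.7071$
$d{\left(U,y \right)} = 3 + U \left(6 + \frac{\sqrt{2}}{2}\right)$ ($d{\left(U,y \right)} = \left(6 + \frac{\sqrt{2}}{2}\right) U + 3 = U \left(6 + \frac{\sqrt{2}}{2}\right) + 3 = 3 + U \left(6 + \frac{\sqrt{2}}{2}\right)$)
$\left(-10777 + 15462\right) + \left(30 + d{\left(9,-1 \right)} \left(-26\right)\right) = \left(-10777 + 15462\right) + \left(30 + \left(3 + \frac{1}{2} \cdot 9 \left(12 + \sqrt{2}\right)\right) \left(-26\right)\right) = 4685 + \left(30 + \left(3 + \left(54 + \frac{9 \sqrt{2}}{2}\right)\right) \left(-26\right)\right) = 4685 + \left(30 + \left(57 + \frac{9 \sqrt{2}}{2}\right) \left(-26\right)\right) = 4685 + \left(30 - \left(1482 + 117 \sqrt{2}\right)\right) = 4685 - \left(1452 + 117 \sqrt{2}\right) = 3233 - 117 \sqrt{2}$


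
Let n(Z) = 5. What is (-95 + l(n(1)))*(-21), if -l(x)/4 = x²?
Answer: 4095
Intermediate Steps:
l(x) = -4*x²
(-95 + l(n(1)))*(-21) = (-95 - 4*5²)*(-21) = (-95 - 4*25)*(-21) = (-95 - 100)*(-21) = -195*(-21) = 4095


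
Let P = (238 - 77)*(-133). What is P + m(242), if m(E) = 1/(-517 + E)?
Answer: -5888576/275 ≈ -21413.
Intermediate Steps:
P = -21413 (P = 161*(-133) = -21413)
P + m(242) = -21413 + 1/(-517 + 242) = -21413 + 1/(-275) = -21413 - 1/275 = -5888576/275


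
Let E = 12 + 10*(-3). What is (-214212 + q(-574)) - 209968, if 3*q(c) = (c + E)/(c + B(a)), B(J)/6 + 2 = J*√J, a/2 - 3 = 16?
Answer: -14032300924/33081 - 304*√38/11027 ≈ -4.2418e+5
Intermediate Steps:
a = 38 (a = 6 + 2*16 = 6 + 32 = 38)
E = -18 (E = 12 - 30 = -18)
B(J) = -12 + 6*J^(3/2) (B(J) = -12 + 6*(J*√J) = -12 + 6*J^(3/2))
q(c) = (-18 + c)/(3*(-12 + c + 228*√38)) (q(c) = ((c - 18)/(c + (-12 + 6*38^(3/2))))/3 = ((-18 + c)/(c + (-12 + 6*(38*√38))))/3 = ((-18 + c)/(c + (-12 + 228*√38)))/3 = ((-18 + c)/(-12 + c + 228*√38))/3 = (-18 + c)/(3*(-12 + c + 228*√38)))
(-214212 + q(-574)) - 209968 = (-214212 + (-18 - 574)/(3*(-12 - 574 + 228*√38))) - 209968 = (-214212 + (⅓)*(-592)/(-586 + 228*√38)) - 209968 = (-214212 - 592/(3*(-586 + 228*√38))) - 209968 = -424180 - 592/(3*(-586 + 228*√38))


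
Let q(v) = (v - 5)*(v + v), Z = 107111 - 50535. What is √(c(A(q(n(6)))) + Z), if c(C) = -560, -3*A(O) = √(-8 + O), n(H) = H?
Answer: 12*√389 ≈ 236.68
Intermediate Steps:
Z = 56576
q(v) = 2*v*(-5 + v) (q(v) = (-5 + v)*(2*v) = 2*v*(-5 + v))
A(O) = -√(-8 + O)/3
√(c(A(q(n(6)))) + Z) = √(-560 + 56576) = √56016 = 12*√389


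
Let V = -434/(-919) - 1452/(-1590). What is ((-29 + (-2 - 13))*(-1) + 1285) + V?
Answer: 323995423/243535 ≈ 1330.4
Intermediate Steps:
V = 337408/243535 (V = -434*(-1/919) - 1452*(-1/1590) = 434/919 + 242/265 = 337408/243535 ≈ 1.3855)
((-29 + (-2 - 13))*(-1) + 1285) + V = ((-29 + (-2 - 13))*(-1) + 1285) + 337408/243535 = ((-29 - 15)*(-1) + 1285) + 337408/243535 = (-44*(-1) + 1285) + 337408/243535 = (44 + 1285) + 337408/243535 = 1329 + 337408/243535 = 323995423/243535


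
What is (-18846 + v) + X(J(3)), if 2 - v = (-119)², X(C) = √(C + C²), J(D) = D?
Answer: -33005 + 2*√3 ≈ -33002.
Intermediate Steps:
v = -14159 (v = 2 - 1*(-119)² = 2 - 1*14161 = 2 - 14161 = -14159)
(-18846 + v) + X(J(3)) = (-18846 - 14159) + √(3*(1 + 3)) = -33005 + √(3*4) = -33005 + √12 = -33005 + 2*√3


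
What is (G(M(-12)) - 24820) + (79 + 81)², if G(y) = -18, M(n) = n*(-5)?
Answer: 762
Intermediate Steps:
M(n) = -5*n
(G(M(-12)) - 24820) + (79 + 81)² = (-18 - 24820) + (79 + 81)² = -24838 + 160² = -24838 + 25600 = 762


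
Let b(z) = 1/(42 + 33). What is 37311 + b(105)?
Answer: 2798326/75 ≈ 37311.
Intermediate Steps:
b(z) = 1/75
37311 + b(105) = 37311 + 1/75 = 2798326/75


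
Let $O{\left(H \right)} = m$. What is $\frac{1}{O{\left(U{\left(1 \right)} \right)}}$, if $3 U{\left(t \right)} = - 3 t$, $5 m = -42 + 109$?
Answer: $\frac{5}{67} \approx 0.074627$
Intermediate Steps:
$m = \frac{67}{5}$ ($m = \frac{-42 + 109}{5} = \frac{1}{5} \cdot 67 = \frac{67}{5} \approx 13.4$)
$U{\left(t \right)} = - t$ ($U{\left(t \right)} = \frac{\left(-3\right) t}{3} = - t$)
$O{\left(H \right)} = \frac{67}{5}$
$\frac{1}{O{\left(U{\left(1 \right)} \right)}} = \frac{1}{\frac{67}{5}} = \frac{5}{67}$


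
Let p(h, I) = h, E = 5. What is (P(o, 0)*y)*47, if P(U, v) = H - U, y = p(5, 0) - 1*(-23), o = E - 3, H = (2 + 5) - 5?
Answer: 0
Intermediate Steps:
H = 2 (H = 7 - 5 = 2)
o = 2 (o = 5 - 3 = 2)
y = 28 (y = 5 - 1*(-23) = 5 + 23 = 28)
P(U, v) = 2 - U
(P(o, 0)*y)*47 = ((2 - 1*2)*28)*47 = ((2 - 2)*28)*47 = (0*28)*47 = 0*47 = 0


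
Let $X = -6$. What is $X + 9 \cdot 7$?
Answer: $57$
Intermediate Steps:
$X + 9 \cdot 7 = -6 + 9 \cdot 7 = -6 + 63 = 57$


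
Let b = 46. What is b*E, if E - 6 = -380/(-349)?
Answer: 113804/349 ≈ 326.09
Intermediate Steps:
E = 2474/349 (E = 6 - 380/(-349) = 6 - 380*(-1/349) = 6 + 380/349 = 2474/349 ≈ 7.0888)
b*E = 46*(2474/349) = 113804/349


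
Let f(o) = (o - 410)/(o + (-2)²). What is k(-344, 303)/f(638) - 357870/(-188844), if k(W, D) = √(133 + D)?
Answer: 59645/31474 + 107*√109/19 ≈ 60.690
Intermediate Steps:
f(o) = (-410 + o)/(4 + o) (f(o) = (-410 + o)/(o + 4) = (-410 + o)/(4 + o))
k(-344, 303)/f(638) - 357870/(-188844) = √(133 + 303)/(((-410 + 638)/(4 + 638))) - 357870/(-188844) = √436/((228/642)) - 357870*(-1/188844) = (2*√109)/(((1/642)*228)) + 59645/31474 = (2*√109)/(38/107) + 59645/31474 = (2*√109)*(107/38) + 59645/31474 = 107*√109/19 + 59645/31474 = 59645/31474 + 107*√109/19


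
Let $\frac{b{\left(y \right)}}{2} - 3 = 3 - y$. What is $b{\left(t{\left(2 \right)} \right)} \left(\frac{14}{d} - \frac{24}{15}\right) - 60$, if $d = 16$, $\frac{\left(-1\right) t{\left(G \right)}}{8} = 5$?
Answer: $- \frac{1267}{10} \approx -126.7$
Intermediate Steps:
$t{\left(G \right)} = -40$ ($t{\left(G \right)} = \left(-8\right) 5 = -40$)
$b{\left(y \right)} = 12 - 2 y$ ($b{\left(y \right)} = 6 + 2 \left(3 - y\right) = 6 - \left(-6 + 2 y\right) = 12 - 2 y$)
$b{\left(t{\left(2 \right)} \right)} \left(\frac{14}{d} - \frac{24}{15}\right) - 60 = \left(12 - -80\right) \left(\frac{14}{16} - \frac{24}{15}\right) - 60 = \left(12 + 80\right) \left(14 \cdot \frac{1}{16} - \frac{8}{5}\right) - 60 = 92 \left(\frac{7}{8} - \frac{8}{5}\right) - 60 = 92 \left(- \frac{29}{40}\right) - 60 = - \frac{667}{10} - 60 = - \frac{1267}{10}$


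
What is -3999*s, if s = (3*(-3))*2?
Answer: 71982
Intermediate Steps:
s = -18 (s = -9*2 = -18)
-3999*s = -3999*(-18) = 71982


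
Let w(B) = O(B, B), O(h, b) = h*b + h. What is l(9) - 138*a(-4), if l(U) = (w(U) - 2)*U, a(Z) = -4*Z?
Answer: -1416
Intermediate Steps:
O(h, b) = h + b*h (O(h, b) = b*h + h = h + b*h)
w(B) = B*(1 + B)
l(U) = U*(-2 + U*(1 + U)) (l(U) = (U*(1 + U) - 2)*U = (-2 + U*(1 + U))*U = U*(-2 + U*(1 + U)))
l(9) - 138*a(-4) = 9*(-2 + 9*(1 + 9)) - (-552)*(-4) = 9*(-2 + 9*10) - 138*16 = 9*(-2 + 90) - 2208 = 9*88 - 2208 = 792 - 2208 = -1416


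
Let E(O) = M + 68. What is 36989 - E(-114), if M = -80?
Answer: 37001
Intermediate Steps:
E(O) = -12 (E(O) = -80 + 68 = -12)
36989 - E(-114) = 36989 - 1*(-12) = 36989 + 12 = 37001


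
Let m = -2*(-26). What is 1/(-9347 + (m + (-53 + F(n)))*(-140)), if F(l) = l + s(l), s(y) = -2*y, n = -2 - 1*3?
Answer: -1/9907 ≈ -0.00010094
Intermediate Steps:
n = -5 (n = -2 - 3 = -5)
m = 52
F(l) = -l (F(l) = l - 2*l = -l)
1/(-9347 + (m + (-53 + F(n)))*(-140)) = 1/(-9347 + (52 + (-53 - 1*(-5)))*(-140)) = 1/(-9347 + (52 + (-53 + 5))*(-140)) = 1/(-9347 + (52 - 48)*(-140)) = 1/(-9347 + 4*(-140)) = 1/(-9347 - 560) = 1/(-9907) = -1/9907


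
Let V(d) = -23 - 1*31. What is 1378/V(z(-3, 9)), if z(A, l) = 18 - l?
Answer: -689/27 ≈ -25.519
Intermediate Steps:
V(d) = -54 (V(d) = -23 - 31 = -54)
1378/V(z(-3, 9)) = 1378/(-54) = 1378*(-1/54) = -689/27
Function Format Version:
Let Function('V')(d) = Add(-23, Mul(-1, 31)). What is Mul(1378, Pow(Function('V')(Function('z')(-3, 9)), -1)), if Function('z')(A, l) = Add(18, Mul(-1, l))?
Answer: Rational(-689, 27) ≈ -25.519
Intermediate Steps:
Function('V')(d) = -54 (Function('V')(d) = Add(-23, -31) = -54)
Mul(1378, Pow(Function('V')(Function('z')(-3, 9)), -1)) = Mul(1378, Pow(-54, -1)) = Mul(1378, Rational(-1, 54)) = Rational(-689, 27)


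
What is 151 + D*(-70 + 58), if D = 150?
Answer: -1649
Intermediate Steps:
151 + D*(-70 + 58) = 151 + 150*(-70 + 58) = 151 + 150*(-12) = 151 - 1800 = -1649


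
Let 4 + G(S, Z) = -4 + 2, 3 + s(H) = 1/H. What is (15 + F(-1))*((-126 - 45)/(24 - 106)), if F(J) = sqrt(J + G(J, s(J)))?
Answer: 2565/82 + 171*I*sqrt(7)/82 ≈ 31.28 + 5.5174*I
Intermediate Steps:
s(H) = -3 + 1/H
G(S, Z) = -6 (G(S, Z) = -4 + (-4 + 2) = -4 - 2 = -6)
F(J) = sqrt(-6 + J) (F(J) = sqrt(J - 6) = sqrt(-6 + J))
(15 + F(-1))*((-126 - 45)/(24 - 106)) = (15 + sqrt(-6 - 1))*((-126 - 45)/(24 - 106)) = (15 + sqrt(-7))*(-171/(-82)) = (15 + I*sqrt(7))*(-171*(-1/82)) = (15 + I*sqrt(7))*(171/82) = 2565/82 + 171*I*sqrt(7)/82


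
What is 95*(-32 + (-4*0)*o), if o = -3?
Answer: -3040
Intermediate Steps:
95*(-32 + (-4*0)*o) = 95*(-32 - 4*0*(-3)) = 95*(-32 + 0*(-3)) = 95*(-32 + 0) = 95*(-32) = -3040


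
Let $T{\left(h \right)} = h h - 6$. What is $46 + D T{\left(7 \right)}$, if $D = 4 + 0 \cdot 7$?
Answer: $218$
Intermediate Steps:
$T{\left(h \right)} = -6 + h^{2}$ ($T{\left(h \right)} = h^{2} - 6 = -6 + h^{2}$)
$D = 4$ ($D = 4 + 0 = 4$)
$46 + D T{\left(7 \right)} = 46 + 4 \left(-6 + 7^{2}\right) = 46 + 4 \left(-6 + 49\right) = 46 + 4 \cdot 43 = 46 + 172 = 218$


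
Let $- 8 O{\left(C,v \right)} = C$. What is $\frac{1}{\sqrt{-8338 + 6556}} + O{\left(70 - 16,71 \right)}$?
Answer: $- \frac{27}{4} - \frac{i \sqrt{22}}{198} \approx -6.75 - 0.023689 i$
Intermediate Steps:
$O{\left(C,v \right)} = - \frac{C}{8}$
$\frac{1}{\sqrt{-8338 + 6556}} + O{\left(70 - 16,71 \right)} = \frac{1}{\sqrt{-8338 + 6556}} - \frac{70 - 16}{8} = \frac{1}{\sqrt{-1782}} - \frac{27}{4} = \frac{1}{9 i \sqrt{22}} - \frac{27}{4} = - \frac{i \sqrt{22}}{198} - \frac{27}{4} = - \frac{27}{4} - \frac{i \sqrt{22}}{198}$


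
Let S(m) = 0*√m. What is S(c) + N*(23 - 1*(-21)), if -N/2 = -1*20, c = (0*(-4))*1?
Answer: 1760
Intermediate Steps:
c = 0 (c = 0*1 = 0)
N = 40 (N = -(-2)*20 = -2*(-20) = 40)
S(m) = 0
S(c) + N*(23 - 1*(-21)) = 0 + 40*(23 - 1*(-21)) = 0 + 40*(23 + 21) = 0 + 40*44 = 0 + 1760 = 1760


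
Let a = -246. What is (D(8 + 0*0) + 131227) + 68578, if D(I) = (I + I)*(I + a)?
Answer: 195997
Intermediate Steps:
D(I) = 2*I*(-246 + I) (D(I) = (I + I)*(I - 246) = (2*I)*(-246 + I) = 2*I*(-246 + I))
(D(8 + 0*0) + 131227) + 68578 = (2*(8 + 0*0)*(-246 + (8 + 0*0)) + 131227) + 68578 = (2*(8 + 0)*(-246 + (8 + 0)) + 131227) + 68578 = (2*8*(-246 + 8) + 131227) + 68578 = (2*8*(-238) + 131227) + 68578 = (-3808 + 131227) + 68578 = 127419 + 68578 = 195997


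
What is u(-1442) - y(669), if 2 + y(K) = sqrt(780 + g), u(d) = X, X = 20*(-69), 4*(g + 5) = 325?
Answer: -1378 - 5*sqrt(137)/2 ≈ -1407.3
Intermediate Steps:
g = 305/4 (g = -5 + (1/4)*325 = -5 + 325/4 = 305/4 ≈ 76.250)
X = -1380
u(d) = -1380
y(K) = -2 + 5*sqrt(137)/2 (y(K) = -2 + sqrt(780 + 305/4) = -2 + sqrt(3425/4) = -2 + 5*sqrt(137)/2)
u(-1442) - y(669) = -1380 - (-2 + 5*sqrt(137)/2) = -1380 + (2 - 5*sqrt(137)/2) = -1378 - 5*sqrt(137)/2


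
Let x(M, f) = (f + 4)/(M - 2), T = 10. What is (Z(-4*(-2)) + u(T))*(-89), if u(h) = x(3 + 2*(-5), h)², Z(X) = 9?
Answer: -82325/81 ≈ -1016.4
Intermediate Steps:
x(M, f) = (4 + f)/(-2 + M)
u(h) = (-4/9 - h/9)² (u(h) = ((4 + h)/(-2 + (3 + 2*(-5))))² = ((4 + h)/(-2 + (3 - 10)))² = ((4 + h)/(-2 - 7))² = ((4 + h)/(-9))² = (-(4 + h)/9)² = (-4/9 - h/9)²)
(Z(-4*(-2)) + u(T))*(-89) = (9 + (4 + 10)²/81)*(-89) = (9 + (1/81)*14²)*(-89) = (9 + (1/81)*196)*(-89) = (9 + 196/81)*(-89) = (925/81)*(-89) = -82325/81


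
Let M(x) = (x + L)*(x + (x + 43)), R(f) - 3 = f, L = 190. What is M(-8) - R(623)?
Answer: 4288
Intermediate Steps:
R(f) = 3 + f
M(x) = (43 + 2*x)*(190 + x) (M(x) = (x + 190)*(x + (x + 43)) = (190 + x)*(x + (43 + x)) = (190 + x)*(43 + 2*x) = (43 + 2*x)*(190 + x))
M(-8) - R(623) = (8170 + 2*(-8)² + 423*(-8)) - (3 + 623) = (8170 + 2*64 - 3384) - 1*626 = (8170 + 128 - 3384) - 626 = 4914 - 626 = 4288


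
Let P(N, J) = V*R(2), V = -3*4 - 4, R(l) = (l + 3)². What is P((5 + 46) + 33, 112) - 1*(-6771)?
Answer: 6371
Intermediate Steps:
R(l) = (3 + l)²
V = -16 (V = -12 - 4 = -16)
P(N, J) = -400 (P(N, J) = -16*(3 + 2)² = -16*5² = -16*25 = -400)
P((5 + 46) + 33, 112) - 1*(-6771) = -400 - 1*(-6771) = -400 + 6771 = 6371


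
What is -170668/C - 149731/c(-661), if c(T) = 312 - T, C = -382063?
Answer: -57040615089/371747299 ≈ -153.44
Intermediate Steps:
-170668/C - 149731/c(-661) = -170668/(-382063) - 149731/(312 - 1*(-661)) = -170668*(-1/382063) - 149731/(312 + 661) = 170668/382063 - 149731/973 = -57040615089/371747299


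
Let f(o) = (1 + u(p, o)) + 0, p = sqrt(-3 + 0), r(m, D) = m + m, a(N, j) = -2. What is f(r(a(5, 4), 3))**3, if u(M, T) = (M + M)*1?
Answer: (1 + 2*I*sqrt(3))**3 ≈ -35.0 - 31.177*I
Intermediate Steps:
r(m, D) = 2*m
p = I*sqrt(3) (p = sqrt(-3) = I*sqrt(3) ≈ 1.732*I)
u(M, T) = 2*M (u(M, T) = (2*M)*1 = 2*M)
f(o) = 1 + 2*I*sqrt(3) (f(o) = (1 + 2*(I*sqrt(3))) + 0 = (1 + 2*I*sqrt(3)) + 0 = 1 + 2*I*sqrt(3))
f(r(a(5, 4), 3))**3 = (1 + 2*I*sqrt(3))**3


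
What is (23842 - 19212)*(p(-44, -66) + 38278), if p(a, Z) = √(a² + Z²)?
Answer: 177227140 + 101860*√13 ≈ 1.7759e+8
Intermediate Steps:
p(a, Z) = √(Z² + a²)
(23842 - 19212)*(p(-44, -66) + 38278) = (23842 - 19212)*(√((-66)² + (-44)²) + 38278) = 4630*(√(4356 + 1936) + 38278) = 4630*(√6292 + 38278) = 4630*(22*√13 + 38278) = 4630*(38278 + 22*√13) = 177227140 + 101860*√13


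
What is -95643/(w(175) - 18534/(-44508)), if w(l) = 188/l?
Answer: -41386320150/645053 ≈ -64160.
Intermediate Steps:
-95643/(w(175) - 18534/(-44508)) = -95643/(188/175 - 18534/(-44508)) = -95643/(188*(1/175) - 18534*(-1)/44508) = -95643/(188/175 - 1*(-3089/7418)) = -95643/(188/175 + 3089/7418) = -95643/1935159/1298150 = -95643*1298150/1935159 = -41386320150/645053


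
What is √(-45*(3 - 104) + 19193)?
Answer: √23738 ≈ 154.07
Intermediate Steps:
√(-45*(3 - 104) + 19193) = √(-45*(-101) + 19193) = √(4545 + 19193) = √23738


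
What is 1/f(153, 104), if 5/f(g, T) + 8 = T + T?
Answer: 40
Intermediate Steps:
f(g, T) = 5/(-8 + 2*T) (f(g, T) = 5/(-8 + (T + T)) = 5/(-8 + 2*T))
1/f(153, 104) = 1/(5/(2*(-4 + 104))) = 1/((5/2)/100) = 1/((5/2)*(1/100)) = 1/(1/40) = 40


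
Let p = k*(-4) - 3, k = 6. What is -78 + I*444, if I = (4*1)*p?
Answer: -48030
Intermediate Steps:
p = -27 (p = 6*(-4) - 3 = -24 - 3 = -27)
I = -108 (I = (4*1)*(-27) = 4*(-27) = -108)
-78 + I*444 = -78 - 108*444 = -78 - 47952 = -48030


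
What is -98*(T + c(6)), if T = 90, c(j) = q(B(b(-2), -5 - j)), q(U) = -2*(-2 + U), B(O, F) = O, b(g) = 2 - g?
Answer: -8428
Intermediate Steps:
q(U) = 4 - 2*U
c(j) = -4 (c(j) = 4 - 2*(2 - 1*(-2)) = 4 - 2*(2 + 2) = 4 - 2*4 = 4 - 8 = -4)
-98*(T + c(6)) = -98*(90 - 4) = -98*86 = -8428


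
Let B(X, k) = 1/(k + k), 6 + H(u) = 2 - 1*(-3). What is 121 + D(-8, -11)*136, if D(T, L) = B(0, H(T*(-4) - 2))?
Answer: 53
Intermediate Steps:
H(u) = -1 (H(u) = -6 + (2 - 1*(-3)) = -6 + (2 + 3) = -6 + 5 = -1)
B(X, k) = 1/(2*k)
D(T, L) = -1/2 (D(T, L) = (1/2)/(-1) = (1/2)*(-1) = -1/2)
121 + D(-8, -11)*136 = 121 - 1/2*136 = 121 - 68 = 53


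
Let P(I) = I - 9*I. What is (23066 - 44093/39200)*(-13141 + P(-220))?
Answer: -1470007528681/5600 ≈ -2.6250e+8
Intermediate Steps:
P(I) = -8*I (P(I) = I - 9*I = -8*I)
(23066 - 44093/39200)*(-13141 + P(-220)) = (23066 - 44093/39200)*(-13141 - 8*(-220)) = (23066 - 44093*1/39200)*(-13141 + 1760) = (23066 - 6299/5600)*(-11381) = (129163301/5600)*(-11381) = -1470007528681/5600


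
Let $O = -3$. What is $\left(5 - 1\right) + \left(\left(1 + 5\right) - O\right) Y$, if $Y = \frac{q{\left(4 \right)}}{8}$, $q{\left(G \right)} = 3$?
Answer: $\frac{59}{8} \approx 7.375$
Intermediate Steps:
$Y = \frac{3}{8} \approx 0.375$
$\left(5 - 1\right) + \left(\left(1 + 5\right) - O\right) Y = \left(5 - 1\right) + \left(\left(1 + 5\right) - -3\right) \frac{3}{8} = 4 + \left(6 + 3\right) \frac{3}{8} = 4 + 9 \cdot \frac{3}{8} = 4 + \frac{27}{8} = \frac{59}{8}$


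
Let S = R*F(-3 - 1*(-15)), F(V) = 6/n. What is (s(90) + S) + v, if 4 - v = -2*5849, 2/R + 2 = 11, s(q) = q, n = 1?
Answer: 35380/3 ≈ 11793.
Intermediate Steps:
R = 2/9 (R = 2/(-2 + 11) = 2/9 ≈ 0.22222)
F(V) = 6 (F(V) = 6/1 = 6*1 = 6)
v = 11702 (v = 4 - (-2)*5849 = 4 - 1*(-11698) = 4 + 11698 = 11702)
S = 4/3 (S = (2/9)*6 = 4/3 ≈ 1.3333)
(s(90) + S) + v = (90 + 4/3) + 11702 = 274/3 + 11702 = 35380/3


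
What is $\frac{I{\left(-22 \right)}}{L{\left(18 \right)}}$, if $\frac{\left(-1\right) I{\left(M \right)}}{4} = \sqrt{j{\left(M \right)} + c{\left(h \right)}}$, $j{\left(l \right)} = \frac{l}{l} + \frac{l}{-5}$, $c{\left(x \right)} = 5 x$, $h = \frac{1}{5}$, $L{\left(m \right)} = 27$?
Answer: $- \frac{16 \sqrt{10}}{135} \approx -0.37479$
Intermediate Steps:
$h = \frac{1}{5} \approx 0.2$
$j{\left(l \right)} = 1 - \frac{l}{5}$ ($j{\left(l \right)} = 1 + l \left(- \frac{1}{5}\right) = 1 - \frac{l}{5}$)
$I{\left(M \right)} = - 4 \sqrt{2 - \frac{M}{5}}$ ($I{\left(M \right)} = - 4 \sqrt{\left(1 - \frac{M}{5}\right) + 5 \cdot \frac{1}{5}} = - 4 \sqrt{\left(1 - \frac{M}{5}\right) + 1} = - 4 \sqrt{2 - \frac{M}{5}}$)
$\frac{I{\left(-22 \right)}}{L{\left(18 \right)}} = \frac{\left(- \frac{4}{5}\right) \sqrt{50 - -110}}{27} = - \frac{4 \sqrt{50 + 110}}{5} \cdot \frac{1}{27} = - \frac{4 \sqrt{160}}{5} \cdot \frac{1}{27} = - \frac{4 \cdot 4 \sqrt{10}}{5} \cdot \frac{1}{27} = - \frac{16 \sqrt{10}}{5} \cdot \frac{1}{27} = - \frac{16 \sqrt{10}}{135}$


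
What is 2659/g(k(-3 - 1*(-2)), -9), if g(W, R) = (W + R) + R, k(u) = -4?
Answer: -2659/22 ≈ -120.86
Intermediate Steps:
g(W, R) = W + 2*R (g(W, R) = (R + W) + R = W + 2*R)
2659/g(k(-3 - 1*(-2)), -9) = 2659/(-4 + 2*(-9)) = 2659/(-4 - 18) = 2659/(-22) = 2659*(-1/22) = -2659/22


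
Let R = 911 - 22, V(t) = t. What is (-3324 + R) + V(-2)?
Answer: -2437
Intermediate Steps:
R = 889
(-3324 + R) + V(-2) = (-3324 + 889) - 2 = -2435 - 2 = -2437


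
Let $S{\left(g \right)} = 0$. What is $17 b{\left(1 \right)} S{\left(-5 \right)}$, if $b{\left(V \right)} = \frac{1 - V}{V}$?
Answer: $0$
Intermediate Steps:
$b{\left(V \right)} = \frac{1 - V}{V}$
$17 b{\left(1 \right)} S{\left(-5 \right)} = 17 \frac{1 - 1}{1} \cdot 0 = 17 \cdot 1 \left(1 - 1\right) 0 = 17 \cdot 1 \cdot 0 \cdot 0 = 17 \cdot 0 \cdot 0 = 0 \cdot 0 = 0$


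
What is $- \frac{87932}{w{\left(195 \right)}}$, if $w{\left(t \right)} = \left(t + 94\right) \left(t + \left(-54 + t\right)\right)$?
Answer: $- \frac{21983}{24276} \approx -0.90554$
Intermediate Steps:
$w{\left(t \right)} = \left(-54 + 2 t\right) \left(94 + t\right)$ ($w{\left(t \right)} = \left(94 + t\right) \left(-54 + 2 t\right) = \left(-54 + 2 t\right) \left(94 + t\right)$)
$- \frac{87932}{w{\left(195 \right)}} = - \frac{87932}{-5076 + 2 \cdot 195^{2} + 134 \cdot 195} = - \frac{87932}{-5076 + 2 \cdot 38025 + 26130} = - \frac{87932}{-5076 + 76050 + 26130} = - \frac{87932}{97104} = \left(-87932\right) \frac{1}{97104} = - \frac{21983}{24276}$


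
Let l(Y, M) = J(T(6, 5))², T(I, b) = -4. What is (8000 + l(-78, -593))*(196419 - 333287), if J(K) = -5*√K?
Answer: -1081257200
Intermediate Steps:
l(Y, M) = -100 (l(Y, M) = (-10*I)² = -100)
(8000 + l(-78, -593))*(196419 - 333287) = (8000 - 100)*(196419 - 333287) = 7900*(-136868) = -1081257200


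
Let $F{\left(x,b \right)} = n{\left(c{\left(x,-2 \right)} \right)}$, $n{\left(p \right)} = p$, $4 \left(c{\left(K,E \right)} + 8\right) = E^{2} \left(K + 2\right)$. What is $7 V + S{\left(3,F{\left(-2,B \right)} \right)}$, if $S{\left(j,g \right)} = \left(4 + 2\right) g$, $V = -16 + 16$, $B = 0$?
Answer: $-48$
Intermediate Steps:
$V = 0$
$c{\left(K,E \right)} = -8 + \frac{E^{2} \left(2 + K\right)}{4}$ ($c{\left(K,E \right)} = -8 + \frac{E^{2} \left(K + 2\right)}{4} = -8 + \frac{E^{2} \left(2 + K\right)}{4}$)
$F{\left(x,b \right)} = -6 + x$ ($F{\left(x,b \right)} = -8 + \frac{\left(-2\right)^{2}}{2} + \frac{x \left(-2\right)^{2}}{4} = -8 + \frac{1}{2} \cdot 4 + \frac{1}{4} x 4 = -8 + 2 + x = -6 + x$)
$S{\left(j,g \right)} = 6 g$
$7 V + S{\left(3,F{\left(-2,B \right)} \right)} = 7 \cdot 0 + 6 \left(-6 - 2\right) = 0 + 6 \left(-8\right) = 0 - 48 = -48$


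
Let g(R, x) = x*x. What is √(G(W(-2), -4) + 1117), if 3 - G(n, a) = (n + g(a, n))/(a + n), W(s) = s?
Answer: √10083/3 ≈ 33.471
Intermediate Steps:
g(R, x) = x²
G(n, a) = 3 - (n + n²)/(a + n)
√(G(W(-2), -4) + 1117) = √((-1*(-2)² + 2*(-2) + 3*(-4))/(-4 - 2) + 1117) = √((-1*4 - 4 - 12)/(-6) + 1117) = √(-(-4 - 4 - 12)/6 + 1117) = √(-⅙*(-20) + 1117) = √(10/3 + 1117) = √(3361/3) = √10083/3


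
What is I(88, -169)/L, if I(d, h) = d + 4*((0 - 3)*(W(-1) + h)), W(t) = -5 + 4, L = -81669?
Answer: -304/11667 ≈ -0.026056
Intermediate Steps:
W(t) = -1
I(d, h) = 12 + d - 12*h (I(d, h) = d + 4*((0 - 3)*(-1 + h)) = d + 4*(-3*(-1 + h)) = d + 4*(3 - 3*h) = d + (12 - 12*h) = 12 + d - 12*h)
I(88, -169)/L = (12 + 88 - 12*(-169))/(-81669) = (12 + 88 + 2028)*(-1/81669) = 2128*(-1/81669) = -304/11667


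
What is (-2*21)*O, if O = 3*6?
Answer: -756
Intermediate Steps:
O = 18
(-2*21)*O = -2*21*18 = -42*18 = -756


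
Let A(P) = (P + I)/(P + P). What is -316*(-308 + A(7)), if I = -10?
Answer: 681770/7 ≈ 97396.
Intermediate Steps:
A(P) = (-10 + P)/(2*P) (A(P) = (P - 10)/(P + P) = (-10 + P)/((2*P)) = (-10 + P)*(1/(2*P)) = (-10 + P)/(2*P))
-316*(-308 + A(7)) = -316*(-308 + (½)*(-10 + 7)/7) = -316*(-308 + (½)*(⅐)*(-3)) = -316*(-308 - 3/14) = -316*(-4315/14) = 681770/7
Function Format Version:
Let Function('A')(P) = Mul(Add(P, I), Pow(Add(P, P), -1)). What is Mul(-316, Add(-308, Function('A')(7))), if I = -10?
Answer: Rational(681770, 7) ≈ 97396.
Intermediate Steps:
Function('A')(P) = Mul(Rational(1, 2), Pow(P, -1), Add(-10, P)) (Function('A')(P) = Mul(Add(P, -10), Pow(Add(P, P), -1)) = Mul(Add(-10, P), Pow(Mul(2, P), -1)) = Mul(Add(-10, P), Mul(Rational(1, 2), Pow(P, -1))) = Mul(Rational(1, 2), Pow(P, -1), Add(-10, P)))
Mul(-316, Add(-308, Function('A')(7))) = Mul(-316, Add(-308, Mul(Rational(1, 2), Pow(7, -1), Add(-10, 7)))) = Mul(-316, Add(-308, Mul(Rational(1, 2), Rational(1, 7), -3))) = Mul(-316, Add(-308, Rational(-3, 14))) = Mul(-316, Rational(-4315, 14)) = Rational(681770, 7)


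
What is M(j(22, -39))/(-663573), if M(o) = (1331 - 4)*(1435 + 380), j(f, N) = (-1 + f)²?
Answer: -802835/221191 ≈ -3.6296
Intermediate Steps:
M(o) = 2408505 (M(o) = 1327*1815 = 2408505)
M(j(22, -39))/(-663573) = 2408505/(-663573) = 2408505*(-1/663573) = -802835/221191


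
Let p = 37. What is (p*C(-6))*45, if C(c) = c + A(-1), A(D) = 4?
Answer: -3330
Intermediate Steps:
C(c) = 4 + c (C(c) = c + 4 = 4 + c)
(p*C(-6))*45 = (37*(4 - 6))*45 = (37*(-2))*45 = -74*45 = -3330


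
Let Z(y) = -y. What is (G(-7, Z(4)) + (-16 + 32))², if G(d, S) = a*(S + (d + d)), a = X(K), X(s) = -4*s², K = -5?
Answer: 3297856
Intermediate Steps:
a = -100 (a = -4*(-5)² = -4*25 = -100)
G(d, S) = -200*d - 100*S (G(d, S) = -100*(S + (d + d)) = -100*(S + 2*d) = -200*d - 100*S)
(G(-7, Z(4)) + (-16 + 32))² = ((-200*(-7) - (-100)*4) + (-16 + 32))² = ((1400 - 100*(-4)) + 16)² = ((1400 + 400) + 16)² = (1800 + 16)² = 1816² = 3297856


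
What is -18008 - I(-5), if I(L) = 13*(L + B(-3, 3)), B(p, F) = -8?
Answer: -17839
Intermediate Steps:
I(L) = -104 + 13*L (I(L) = 13*(L - 8) = 13*(-8 + L) = -104 + 13*L)
-18008 - I(-5) = -18008 - (-104 + 13*(-5)) = -18008 - (-104 - 65) = -18008 - 1*(-169) = -18008 + 169 = -17839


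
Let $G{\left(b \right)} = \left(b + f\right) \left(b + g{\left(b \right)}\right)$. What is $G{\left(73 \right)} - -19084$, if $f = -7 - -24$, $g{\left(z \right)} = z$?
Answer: $32224$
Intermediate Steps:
$f = 17$ ($f = -7 + 24 = 17$)
$G{\left(b \right)} = 2 b \left(17 + b\right)$ ($G{\left(b \right)} = \left(b + 17\right) \left(b + b\right) = \left(17 + b\right) 2 b = 2 b \left(17 + b\right)$)
$G{\left(73 \right)} - -19084 = 2 \cdot 73 \left(17 + 73\right) - -19084 = 2 \cdot 73 \cdot 90 + 19084 = 13140 + 19084 = 32224$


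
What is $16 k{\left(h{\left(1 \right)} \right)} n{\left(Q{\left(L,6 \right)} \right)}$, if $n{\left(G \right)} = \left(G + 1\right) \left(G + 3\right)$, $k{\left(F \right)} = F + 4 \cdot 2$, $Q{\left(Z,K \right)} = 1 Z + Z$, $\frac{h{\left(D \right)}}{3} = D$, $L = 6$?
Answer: $34320$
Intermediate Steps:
$h{\left(D \right)} = 3 D$
$Q{\left(Z,K \right)} = 2 Z$ ($Q{\left(Z,K \right)} = Z + Z = 2 Z$)
$k{\left(F \right)} = 8 + F$ ($k{\left(F \right)} = F + 8 = 8 + F$)
$n{\left(G \right)} = \left(1 + G\right) \left(3 + G\right)$
$16 k{\left(h{\left(1 \right)} \right)} n{\left(Q{\left(L,6 \right)} \right)} = 16 \left(8 + 3 \cdot 1\right) \left(3 + \left(2 \cdot 6\right)^{2} + 4 \cdot 2 \cdot 6\right) = 16 \left(8 + 3\right) \left(3 + 12^{2} + 4 \cdot 12\right) = 16 \cdot 11 \left(3 + 144 + 48\right) = 176 \cdot 195 = 34320$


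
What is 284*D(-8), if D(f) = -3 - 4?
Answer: -1988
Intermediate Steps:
D(f) = -7
284*D(-8) = 284*(-7) = -1988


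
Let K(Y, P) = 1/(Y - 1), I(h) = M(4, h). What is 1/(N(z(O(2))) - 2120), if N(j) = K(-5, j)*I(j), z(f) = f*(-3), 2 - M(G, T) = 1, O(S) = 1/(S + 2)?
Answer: -6/12721 ≈ -0.00047166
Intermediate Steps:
O(S) = 1/(2 + S)
M(G, T) = 1 (M(G, T) = 2 - 1*1 = 2 - 1 = 1)
I(h) = 1
z(f) = -3*f
K(Y, P) = 1/(-1 + Y)
N(j) = -1/6 (N(j) = 1/(-1 - 5) = 1/(-6) = -1/6*1 = -1/6)
1/(N(z(O(2))) - 2120) = 1/(-1/6 - 2120) = 1/(-12721/6) = -6/12721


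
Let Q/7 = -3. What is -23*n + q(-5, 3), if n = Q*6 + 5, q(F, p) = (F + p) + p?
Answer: 2784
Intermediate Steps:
Q = -21 (Q = 7*(-3) = -21)
q(F, p) = F + 2*p
n = -121 (n = -21*6 + 5 = -126 + 5 = -121)
-23*n + q(-5, 3) = -23*(-121) + (-5 + 2*3) = 2783 + (-5 + 6) = 2783 + 1 = 2784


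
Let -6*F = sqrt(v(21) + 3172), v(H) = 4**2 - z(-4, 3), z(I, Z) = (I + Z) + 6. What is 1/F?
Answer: -2*sqrt(3183)/1061 ≈ -0.10635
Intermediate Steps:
z(I, Z) = 6 + I + Z
v(H) = 11 (v(H) = 4**2 - (6 - 4 + 3) = 16 - 1*5 = 16 - 5 = 11)
F = -sqrt(3183)/6 (F = -sqrt(11 + 3172)/6 = -sqrt(3183)/6 ≈ -9.4030)
1/F = 1/(-sqrt(3183)/6) = -2*sqrt(3183)/1061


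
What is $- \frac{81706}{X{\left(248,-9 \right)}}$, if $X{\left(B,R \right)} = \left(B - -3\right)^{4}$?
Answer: $- \frac{81706}{3969126001} \approx -2.0585 \cdot 10^{-5}$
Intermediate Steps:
$X{\left(B,R \right)} = \left(3 + B\right)^{4}$ ($X{\left(B,R \right)} = \left(B + 3\right)^{4} = \left(3 + B\right)^{4}$)
$- \frac{81706}{X{\left(248,-9 \right)}} = - \frac{81706}{\left(3 + 248\right)^{4}} = - \frac{81706}{251^{4}} = - \frac{81706}{3969126001}$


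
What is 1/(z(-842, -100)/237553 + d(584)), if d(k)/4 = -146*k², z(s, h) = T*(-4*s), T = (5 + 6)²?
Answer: -237553/47315023157784 ≈ -5.0207e-9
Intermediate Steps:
T = 121 (T = 11² = 121)
z(s, h) = -484*s (z(s, h) = 121*(-4*s) = -484*s)
d(k) = -584*k² (d(k) = 4*(-146*k²) = -584*k²)
1/(z(-842, -100)/237553 + d(584)) = 1/(-484*(-842)/237553 - 584*584²) = 1/(407528*(1/237553) - 584*341056) = 1/(407528/237553 - 199176704) = 1/(-47315023157784/237553) = -237553/47315023157784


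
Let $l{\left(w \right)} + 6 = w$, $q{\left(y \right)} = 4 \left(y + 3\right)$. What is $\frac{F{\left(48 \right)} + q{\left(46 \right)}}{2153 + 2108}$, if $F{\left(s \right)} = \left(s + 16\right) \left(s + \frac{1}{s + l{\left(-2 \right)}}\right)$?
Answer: $\frac{16348}{21305} \approx 0.76733$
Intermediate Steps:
$q{\left(y \right)} = 12 + 4 y$ ($q{\left(y \right)} = 4 \left(3 + y\right) = 12 + 4 y$)
$l{\left(w \right)} = -6 + w$
$F{\left(s \right)} = \left(16 + s\right) \left(s + \frac{1}{-8 + s}\right)$ ($F{\left(s \right)} = \left(s + 16\right) \left(s + \frac{1}{s - 8}\right) = \left(16 + s\right) \left(s + \frac{1}{s - 8}\right) = \left(16 + s\right) \left(s + \frac{1}{-8 + s}\right)$)
$\frac{F{\left(48 \right)} + q{\left(46 \right)}}{2153 + 2108} = \frac{\frac{16 + 48^{3} - 6096 + 8 \cdot 48^{2}}{-8 + 48} + \left(12 + 4 \cdot 46\right)}{2153 + 2108} = \frac{\frac{16 + 110592 - 6096 + 8 \cdot 2304}{40} + \left(12 + 184\right)}{4261} = \left(\frac{16 + 110592 - 6096 + 18432}{40} + 196\right) \frac{1}{4261} = \left(\frac{1}{40} \cdot 122944 + 196\right) \frac{1}{4261} = \left(\frac{15368}{5} + 196\right) \frac{1}{4261} = \frac{16348}{5} \cdot \frac{1}{4261} = \frac{16348}{21305}$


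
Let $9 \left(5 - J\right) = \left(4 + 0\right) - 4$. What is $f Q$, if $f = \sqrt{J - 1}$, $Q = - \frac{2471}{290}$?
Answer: $- \frac{2471}{145} \approx -17.041$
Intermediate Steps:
$J = 5$ ($J = 5 - \frac{\left(4 + 0\right) - 4}{9} = 5 - \frac{4 - 4}{9} = 5 - 0 = 5 + 0 = 5$)
$Q = - \frac{2471}{290}$ ($Q = \left(-2471\right) \frac{1}{290} = - \frac{2471}{290} \approx -8.5207$)
$f = 2$ ($f = \sqrt{5 - 1} = \sqrt{4} = 2$)
$f Q = 2 \left(- \frac{2471}{290}\right) = - \frac{2471}{145}$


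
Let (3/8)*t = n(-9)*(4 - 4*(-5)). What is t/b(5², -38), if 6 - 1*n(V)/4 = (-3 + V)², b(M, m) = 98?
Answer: -17664/49 ≈ -360.49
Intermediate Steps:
n(V) = 24 - 4*(-3 + V)²
t = -35328 (t = 8*((24 - 4*(-3 - 9)²)*(4 - 4*(-5)))/3 = 8*((24 - 4*(-12)²)*(4 + 20))/3 = 8*((24 - 4*144)*24)/3 = 8*((24 - 576)*24)/3 = 8*(-552*24)/3 = (8/3)*(-13248) = -35328)
t/b(5², -38) = -35328/98 = -35328*1/98 = -17664/49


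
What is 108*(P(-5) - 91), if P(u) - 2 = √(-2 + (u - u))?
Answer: -9612 + 108*I*√2 ≈ -9612.0 + 152.74*I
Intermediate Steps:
P(u) = 2 + I*√2 (P(u) = 2 + √(-2 + (u - u)) = 2 + √(-2 + 0) = 2 + √(-2) = 2 + I*√2)
108*(P(-5) - 91) = 108*((2 + I*√2) - 91) = 108*(-89 + I*√2) = -9612 + 108*I*√2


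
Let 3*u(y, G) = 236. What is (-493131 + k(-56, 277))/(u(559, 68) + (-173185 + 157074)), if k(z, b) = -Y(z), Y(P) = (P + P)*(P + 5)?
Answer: 1496529/48097 ≈ 31.115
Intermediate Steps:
u(y, G) = 236/3 (u(y, G) = (1/3)*236 = 236/3)
Y(P) = 2*P*(5 + P) (Y(P) = (2*P)*(5 + P) = 2*P*(5 + P))
k(z, b) = -2*z*(5 + z)
(-493131 + k(-56, 277))/(u(559, 68) + (-173185 + 157074)) = (-493131 - 2*(-56)*(5 - 56))/(236/3 + (-173185 + 157074)) = (-493131 - 2*(-56)*(-51))/(236/3 - 16111) = (-493131 - 5712)/(-48097/3) = -498843*(-3/48097) = 1496529/48097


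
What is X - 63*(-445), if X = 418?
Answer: 28453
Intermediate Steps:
X - 63*(-445) = 418 - 63*(-445) = 418 + 28035 = 28453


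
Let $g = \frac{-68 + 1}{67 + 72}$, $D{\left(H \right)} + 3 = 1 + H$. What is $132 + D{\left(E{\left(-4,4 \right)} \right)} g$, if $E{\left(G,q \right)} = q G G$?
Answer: $\frac{14194}{139} \approx 102.12$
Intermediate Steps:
$E{\left(G,q \right)} = q G^{2}$ ($E{\left(G,q \right)} = G q G = q G^{2}$)
$D{\left(H \right)} = -2 + H$ ($D{\left(H \right)} = -3 + \left(1 + H\right) = -2 + H$)
$g = - \frac{67}{139} \approx -0.48201$
$132 + D{\left(E{\left(-4,4 \right)} \right)} g = 132 + \left(-2 + 4 \left(-4\right)^{2}\right) \left(- \frac{67}{139}\right) = 132 + \left(-2 + 4 \cdot 16\right) \left(- \frac{67}{139}\right) = 132 + \left(-2 + 64\right) \left(- \frac{67}{139}\right) = 132 + 62 \left(- \frac{67}{139}\right) = 132 - \frac{4154}{139} = \frac{14194}{139}$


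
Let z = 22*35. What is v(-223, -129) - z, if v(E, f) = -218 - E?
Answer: -765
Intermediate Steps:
z = 770
v(-223, -129) - z = (-218 - 1*(-223)) - 1*770 = (-218 + 223) - 770 = 5 - 770 = -765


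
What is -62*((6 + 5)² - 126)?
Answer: 310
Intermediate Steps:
-62*((6 + 5)² - 126) = -62*(11² - 126) = -62*(121 - 126) = -62*(-5) = 310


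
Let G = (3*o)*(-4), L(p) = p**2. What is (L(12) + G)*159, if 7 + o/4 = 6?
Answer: 30528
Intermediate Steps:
o = -4 (o = -28 + 4*6 = -28 + 24 = -4)
G = 48 (G = (3*(-4))*(-4) = -12*(-4) = 48)
(L(12) + G)*159 = (12**2 + 48)*159 = (144 + 48)*159 = 192*159 = 30528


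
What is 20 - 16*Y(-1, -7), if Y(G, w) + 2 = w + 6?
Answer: 68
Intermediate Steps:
Y(G, w) = 4 + w (Y(G, w) = -2 + (w + 6) = -2 + (6 + w) = 4 + w)
20 - 16*Y(-1, -7) = 20 - 16*(4 - 7) = 20 - 16*(-3) = 20 + 48 = 68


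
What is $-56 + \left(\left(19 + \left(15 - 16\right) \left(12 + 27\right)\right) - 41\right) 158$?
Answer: $-9694$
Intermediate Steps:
$-56 + \left(\left(19 + \left(15 - 16\right) \left(12 + 27\right)\right) - 41\right) 158 = -56 + \left(\left(19 - 39\right) - 41\right) 158 = -56 + \left(-20 - 41\right) 158 = -56 - 9638 = -9694$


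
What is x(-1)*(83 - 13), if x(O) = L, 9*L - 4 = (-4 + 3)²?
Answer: 350/9 ≈ 38.889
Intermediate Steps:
L = 5/9 (L = 4/9 + (-4 + 3)²/9 = 4/9 + (⅑)*(-1)² = 4/9 + (⅑)*1 = 4/9 + ⅑ = 5/9 ≈ 0.55556)
x(O) = 5/9
x(-1)*(83 - 13) = 5*(83 - 13)/9 = (5/9)*70 = 350/9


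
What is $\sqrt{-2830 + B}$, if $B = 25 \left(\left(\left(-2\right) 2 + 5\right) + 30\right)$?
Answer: $i \sqrt{2055} \approx 45.332 i$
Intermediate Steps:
$B = 775$ ($B = 25 \left(\left(-4 + 5\right) + 30\right) = 25 \left(1 + 30\right) = 25 \cdot 31 = 775$)
$\sqrt{-2830 + B} = \sqrt{-2830 + 775} = \sqrt{-2055} = i \sqrt{2055}$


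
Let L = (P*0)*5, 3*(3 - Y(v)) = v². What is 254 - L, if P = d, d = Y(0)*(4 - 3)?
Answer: 254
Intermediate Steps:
Y(v) = 3 - v²/3
d = 3 (d = (3 - ⅓*0²)*(4 - 3) = (3 - ⅓*0)*1 = (3 + 0)*1 = 3*1 = 3)
P = 3
L = 0 (L = (3*0)*5 = 0*5 = 0)
254 - L = 254 - 1*0 = 254 + 0 = 254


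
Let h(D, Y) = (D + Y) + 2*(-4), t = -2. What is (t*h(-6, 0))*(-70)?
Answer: -1960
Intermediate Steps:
h(D, Y) = -8 + D + Y (h(D, Y) = (D + Y) - 8 = -8 + D + Y)
(t*h(-6, 0))*(-70) = -2*(-8 - 6 + 0)*(-70) = -2*(-14)*(-70) = 28*(-70) = -1960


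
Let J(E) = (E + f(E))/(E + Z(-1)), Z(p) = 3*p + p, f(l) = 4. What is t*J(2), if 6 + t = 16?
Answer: -30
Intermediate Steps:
t = 10 (t = -6 + 16 = 10)
Z(p) = 4*p
J(E) = (4 + E)/(-4 + E) (J(E) = (E + 4)/(E + 4*(-1)) = (4 + E)/(E - 4) = (4 + E)/(-4 + E))
t*J(2) = 10*((4 + 2)/(-4 + 2)) = 10*(6/(-2)) = 10*(-½*6) = 10*(-3) = -30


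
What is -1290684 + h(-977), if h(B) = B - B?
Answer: -1290684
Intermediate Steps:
h(B) = 0
-1290684 + h(-977) = -1290684 + 0 = -1290684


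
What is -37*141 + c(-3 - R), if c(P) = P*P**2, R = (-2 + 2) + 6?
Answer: -5946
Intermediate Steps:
R = 6 (R = 0 + 6 = 6)
c(P) = P**3
-37*141 + c(-3 - R) = -37*141 + (-3 - 1*6)**3 = -5217 + (-3 - 6)**3 = -5217 + (-9)**3 = -5217 - 729 = -5946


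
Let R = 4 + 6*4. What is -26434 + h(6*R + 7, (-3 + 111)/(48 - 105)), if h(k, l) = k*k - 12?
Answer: 4179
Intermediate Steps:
R = 28 (R = 4 + 24 = 28)
h(k, l) = -12 + k**2 (h(k, l) = k**2 - 12 = -12 + k**2)
-26434 + h(6*R + 7, (-3 + 111)/(48 - 105)) = -26434 + (-12 + (6*28 + 7)**2) = -26434 + (-12 + (168 + 7)**2) = -26434 + (-12 + 175**2) = -26434 + (-12 + 30625) = -26434 + 30613 = 4179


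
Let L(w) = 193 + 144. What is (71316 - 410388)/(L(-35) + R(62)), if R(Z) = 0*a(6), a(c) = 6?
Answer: -339072/337 ≈ -1006.1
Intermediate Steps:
L(w) = 337
R(Z) = 0 (R(Z) = 0*6 = 0)
(71316 - 410388)/(L(-35) + R(62)) = (71316 - 410388)/(337 + 0) = -339072/337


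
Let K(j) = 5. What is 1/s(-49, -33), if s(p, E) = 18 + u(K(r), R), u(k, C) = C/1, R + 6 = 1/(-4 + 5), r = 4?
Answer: 1/13 ≈ 0.076923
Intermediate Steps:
R = -5 (R = -6 + 1/(-4 + 5) = -6 + 1/1 = -6 + 1 = -5)
u(k, C) = C (u(k, C) = C*1 = C)
s(p, E) = 13 (s(p, E) = 18 - 5 = 13)
1/s(-49, -33) = 1/13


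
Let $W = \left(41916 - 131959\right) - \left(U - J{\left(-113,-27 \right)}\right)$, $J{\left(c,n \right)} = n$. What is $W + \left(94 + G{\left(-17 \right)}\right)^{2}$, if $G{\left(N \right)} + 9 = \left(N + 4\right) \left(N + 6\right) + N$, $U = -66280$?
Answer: $20731$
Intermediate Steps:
$G{\left(N \right)} = -9 + N + \left(4 + N\right) \left(6 + N\right)$ ($G{\left(N \right)} = -9 + \left(\left(N + 4\right) \left(N + 6\right) + N\right) = -9 + \left(\left(4 + N\right) \left(6 + N\right) + N\right) = -9 + \left(N + \left(4 + N\right) \left(6 + N\right)\right) = -9 + N + \left(4 + N\right) \left(6 + N\right)$)
$W = -23790$ ($W = \left(41916 - 131959\right) - -66253 = -90043 + \left(-27 + 66280\right) = -90043 + 66253 = -23790$)
$W + \left(94 + G{\left(-17 \right)}\right)^{2} = -23790 + \left(94 + \left(15 + \left(-17\right)^{2} + 11 \left(-17\right)\right)\right)^{2} = -23790 + \left(94 + \left(15 + 289 - 187\right)\right)^{2} = -23790 + \left(94 + 117\right)^{2} = -23790 + 211^{2} = -23790 + 44521 = 20731$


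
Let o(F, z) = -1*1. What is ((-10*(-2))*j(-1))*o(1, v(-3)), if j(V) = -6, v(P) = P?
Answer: 120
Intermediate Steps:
o(F, z) = -1
((-10*(-2))*j(-1))*o(1, v(-3)) = (-10*(-2)*(-6))*(-1) = (20*(-6))*(-1) = -120*(-1) = 120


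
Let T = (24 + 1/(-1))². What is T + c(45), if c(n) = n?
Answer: 574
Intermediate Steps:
T = 529 (T = (24 - 1)² = 23² = 529)
T + c(45) = 529 + 45 = 574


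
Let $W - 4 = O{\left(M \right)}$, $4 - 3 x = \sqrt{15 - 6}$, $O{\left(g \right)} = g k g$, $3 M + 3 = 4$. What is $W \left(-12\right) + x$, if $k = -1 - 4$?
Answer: $-41$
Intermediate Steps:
$M = \frac{1}{3}$ ($M = -1 + \frac{1}{3} \cdot 4 = -1 + \frac{4}{3} = \frac{1}{3} \approx 0.33333$)
$k = -5$ ($k = -1 - 4 = -5$)
$O{\left(g \right)} = - 5 g^{2}$ ($O{\left(g \right)} = g \left(-5\right) g = - 5 g g = - 5 g^{2}$)
$x = \frac{1}{3}$ ($x = \frac{4}{3} - \frac{\sqrt{15 - 6}}{3} = \frac{4}{3} - \frac{\sqrt{9}}{3} = \frac{4}{3} - 1 = \frac{1}{3} \approx 0.33333$)
$W = \frac{31}{9}$ ($W = 4 - \frac{5}{9} = \frac{31}{9} \approx 3.4444$)
$W \left(-12\right) + x = \frac{31}{9} \left(-12\right) + \frac{1}{3} = - \frac{124}{3} + \frac{1}{3} = -41$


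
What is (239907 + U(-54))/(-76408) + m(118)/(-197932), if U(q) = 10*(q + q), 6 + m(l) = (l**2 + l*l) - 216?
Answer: -12345588293/3780897064 ≈ -3.2653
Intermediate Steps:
m(l) = -222 + 2*l**2 (m(l) = -6 + ((l**2 + l*l) - 216) = -6 + ((l**2 + l**2) - 216) = -6 + (2*l**2 - 216) = -6 + (-216 + 2*l**2) = -222 + 2*l**2)
U(q) = 20*q (U(q) = 10*(2*q) = 20*q)
(239907 + U(-54))/(-76408) + m(118)/(-197932) = (239907 + 20*(-54))/(-76408) + (-222 + 2*118**2)/(-197932) = (239907 - 1080)*(-1/76408) + (-222 + 2*13924)*(-1/197932) = 238827*(-1/76408) + (-222 + 27848)*(-1/197932) = -238827/76408 + 27626*(-1/197932) = -238827/76408 - 13813/98966 = -12345588293/3780897064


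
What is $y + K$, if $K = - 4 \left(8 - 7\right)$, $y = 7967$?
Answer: $7963$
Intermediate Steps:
$K = -4$ ($K = - 4 \left(8 - 7\right) = \left(-4\right) 1 = -4$)
$y + K = 7967 - 4 = 7963$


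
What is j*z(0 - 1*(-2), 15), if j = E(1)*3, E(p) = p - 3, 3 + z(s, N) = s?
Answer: 6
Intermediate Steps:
z(s, N) = -3 + s
E(p) = -3 + p
j = -6 (j = (-3 + 1)*3 = -2*3 = -6)
j*z(0 - 1*(-2), 15) = -6*(-3 + (0 - 1*(-2))) = -6*(-3 + (0 + 2)) = -6*(-3 + 2) = -6*(-1) = 6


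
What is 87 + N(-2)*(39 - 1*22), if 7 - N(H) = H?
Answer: 240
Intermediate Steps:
N(H) = 7 - H
87 + N(-2)*(39 - 1*22) = 87 + (7 - 1*(-2))*(39 - 1*22) = 87 + (7 + 2)*(39 - 22) = 87 + 9*17 = 87 + 153 = 240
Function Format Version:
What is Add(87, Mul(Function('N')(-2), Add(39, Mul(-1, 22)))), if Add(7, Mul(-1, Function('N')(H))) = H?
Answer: 240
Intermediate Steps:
Function('N')(H) = Add(7, Mul(-1, H))
Add(87, Mul(Function('N')(-2), Add(39, Mul(-1, 22)))) = Add(87, Mul(Add(7, Mul(-1, -2)), Add(39, Mul(-1, 22)))) = Add(87, Mul(Add(7, 2), Add(39, -22))) = Add(87, Mul(9, 17)) = Add(87, 153) = 240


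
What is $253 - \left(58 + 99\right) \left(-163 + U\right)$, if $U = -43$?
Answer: $32595$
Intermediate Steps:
$253 - \left(58 + 99\right) \left(-163 + U\right) = 253 - \left(58 + 99\right) \left(-163 - 43\right) = 253 - 157 \left(-206\right) = 253 - -32342 = 253 + 32342 = 32595$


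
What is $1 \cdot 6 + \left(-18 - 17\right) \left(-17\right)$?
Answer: $601$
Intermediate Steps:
$1 \cdot 6 + \left(-18 - 17\right) \left(-17\right) = 6 - -595 = 6 + 595 = 601$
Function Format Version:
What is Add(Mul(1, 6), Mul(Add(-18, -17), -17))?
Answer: 601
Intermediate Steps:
Add(Mul(1, 6), Mul(Add(-18, -17), -17)) = Add(6, Mul(-35, -17)) = Add(6, 595) = 601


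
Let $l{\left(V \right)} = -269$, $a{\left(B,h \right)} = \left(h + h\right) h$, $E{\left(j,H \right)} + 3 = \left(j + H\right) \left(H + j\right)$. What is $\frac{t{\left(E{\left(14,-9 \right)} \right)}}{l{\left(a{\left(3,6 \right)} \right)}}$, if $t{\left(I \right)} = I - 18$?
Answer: $- \frac{4}{269} \approx -0.01487$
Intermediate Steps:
$E{\left(j,H \right)} = -3 + \left(H + j\right)^{2}$ ($E{\left(j,H \right)} = -3 + \left(j + H\right) \left(H + j\right) = -3 + \left(H + j\right) \left(H + j\right) = -3 + \left(H + j\right)^{2}$)
$a{\left(B,h \right)} = 2 h^{2}$ ($a{\left(B,h \right)} = 2 h h = 2 h^{2}$)
$t{\left(I \right)} = -18 + I$ ($t{\left(I \right)} = I - 18 = -18 + I$)
$\frac{t{\left(E{\left(14,-9 \right)} \right)}}{l{\left(a{\left(3,6 \right)} \right)}} = \frac{-18 - \left(3 - \left(-9 + 14\right)^{2}\right)}{-269} = \left(-18 - \left(3 - 5^{2}\right)\right) \left(- \frac{1}{269}\right) = \left(-18 + \left(-3 + 25\right)\right) \left(- \frac{1}{269}\right) = \left(-18 + 22\right) \left(- \frac{1}{269}\right) = 4 \left(- \frac{1}{269}\right) = - \frac{4}{269}$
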